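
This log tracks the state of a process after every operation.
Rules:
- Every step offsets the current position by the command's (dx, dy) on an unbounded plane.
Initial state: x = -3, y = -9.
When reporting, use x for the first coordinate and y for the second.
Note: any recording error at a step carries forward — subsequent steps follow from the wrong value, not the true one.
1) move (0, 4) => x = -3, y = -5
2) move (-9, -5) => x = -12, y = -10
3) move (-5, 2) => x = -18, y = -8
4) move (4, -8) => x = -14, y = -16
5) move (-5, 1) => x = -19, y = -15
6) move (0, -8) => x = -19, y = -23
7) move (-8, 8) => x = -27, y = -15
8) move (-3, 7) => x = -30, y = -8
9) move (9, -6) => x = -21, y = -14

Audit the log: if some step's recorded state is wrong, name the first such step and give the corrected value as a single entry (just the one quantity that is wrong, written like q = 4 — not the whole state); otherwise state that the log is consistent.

step 3, x = -17

step 1: x = -3 + (0) = -3, y = -9 + (4) = -5 -> in agreement
step 2: x = -3 + (-9) = -12, y = -5 + (-5) = -10 -> agrees with the log
step 3: x = -12 + (-5) = -17, y = -10 + (2) = -8 -> this is not what the log shows
Step 3 is the first one off; corrected, x = -17.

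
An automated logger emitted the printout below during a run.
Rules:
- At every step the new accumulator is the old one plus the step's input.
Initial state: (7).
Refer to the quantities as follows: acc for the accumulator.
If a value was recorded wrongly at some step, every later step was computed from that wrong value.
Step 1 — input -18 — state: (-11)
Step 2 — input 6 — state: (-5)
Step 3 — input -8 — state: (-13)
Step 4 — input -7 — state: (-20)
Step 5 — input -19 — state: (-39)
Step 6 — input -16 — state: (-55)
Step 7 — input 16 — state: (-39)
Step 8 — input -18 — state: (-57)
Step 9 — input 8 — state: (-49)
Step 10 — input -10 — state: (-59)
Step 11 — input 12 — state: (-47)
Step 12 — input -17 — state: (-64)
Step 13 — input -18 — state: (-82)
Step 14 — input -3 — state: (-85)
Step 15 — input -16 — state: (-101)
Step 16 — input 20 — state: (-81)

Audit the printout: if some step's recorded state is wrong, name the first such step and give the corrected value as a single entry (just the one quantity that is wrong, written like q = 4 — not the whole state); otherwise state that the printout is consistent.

Recomputing the run from the initial state:
step 1: acc = -11
step 2: acc = -5
step 3: acc = -13
step 4: acc = -20
step 5: acc = -39
step 6: acc = -55
step 7: acc = -39
step 8: acc = -57
step 9: acc = -49
step 10: acc = -59
step 11: acc = -47
step 12: acc = -64
step 13: acc = -82
step 14: acc = -85
step 15: acc = -101
step 16: acc = -81
This matches the printout at every step.

no error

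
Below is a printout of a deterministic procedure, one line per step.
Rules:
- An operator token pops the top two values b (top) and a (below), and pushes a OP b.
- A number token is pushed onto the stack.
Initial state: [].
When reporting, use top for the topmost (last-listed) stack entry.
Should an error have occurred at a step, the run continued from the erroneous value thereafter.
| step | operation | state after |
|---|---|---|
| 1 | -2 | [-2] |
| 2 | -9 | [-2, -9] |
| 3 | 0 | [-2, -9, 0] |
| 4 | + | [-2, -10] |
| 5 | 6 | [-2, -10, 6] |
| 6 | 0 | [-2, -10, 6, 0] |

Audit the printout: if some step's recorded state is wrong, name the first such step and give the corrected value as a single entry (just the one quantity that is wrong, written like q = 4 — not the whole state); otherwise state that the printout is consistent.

step 4, top = -9

1. push -2: top = -2 (checks out)
2. push -9: top = -9 (verified)
3. push 0: top = 0 (same as recorded)
4. -9 + 0 = -9 (the printout disagrees here)
So the first discrepancy is step 4, where the right value is top = -9.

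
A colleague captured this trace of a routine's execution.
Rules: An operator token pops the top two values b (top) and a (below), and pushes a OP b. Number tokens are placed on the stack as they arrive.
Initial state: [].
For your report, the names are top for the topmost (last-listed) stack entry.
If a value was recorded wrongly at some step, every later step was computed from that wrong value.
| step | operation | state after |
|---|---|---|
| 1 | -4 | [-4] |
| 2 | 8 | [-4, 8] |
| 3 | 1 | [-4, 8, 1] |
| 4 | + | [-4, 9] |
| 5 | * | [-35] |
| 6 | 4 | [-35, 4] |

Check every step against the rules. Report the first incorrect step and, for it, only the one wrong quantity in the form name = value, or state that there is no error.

step 5, top = -36

Step 1: push -4: top = -4 — same as recorded.
Step 2: push 8: top = 8 — checks out.
Step 3: push 1: top = 1 — verified.
Step 4: 8 + 1 = 9 — confirmed correct.
Step 5: -4 * 9 = -36 — this is not what the trace shows.
First incorrect step: 5; the correct value is top = -36.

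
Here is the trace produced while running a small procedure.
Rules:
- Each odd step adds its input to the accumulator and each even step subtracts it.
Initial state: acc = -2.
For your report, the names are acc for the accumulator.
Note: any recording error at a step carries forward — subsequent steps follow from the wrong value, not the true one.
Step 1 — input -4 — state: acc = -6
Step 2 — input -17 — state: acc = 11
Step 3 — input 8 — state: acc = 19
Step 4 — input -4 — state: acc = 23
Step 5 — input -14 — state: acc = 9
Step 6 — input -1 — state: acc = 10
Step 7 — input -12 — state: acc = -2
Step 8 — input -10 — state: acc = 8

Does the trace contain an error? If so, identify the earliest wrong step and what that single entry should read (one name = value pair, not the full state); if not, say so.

no error

step 1: acc = -2 + -4 = -6 -> consistent with the trace
step 2: acc = -6 - -17 = 11 -> verified
step 3: acc = 11 + 8 = 19 -> same as recorded
step 4: acc = 19 - -4 = 23 -> verified
step 5: acc = 23 + -14 = 9 -> no discrepancy
step 6: acc = 9 - -1 = 10 -> matches
step 7: acc = 10 + -12 = -2 -> checks out
step 8: acc = -2 - -10 = 8 -> verified
Every step is consistent.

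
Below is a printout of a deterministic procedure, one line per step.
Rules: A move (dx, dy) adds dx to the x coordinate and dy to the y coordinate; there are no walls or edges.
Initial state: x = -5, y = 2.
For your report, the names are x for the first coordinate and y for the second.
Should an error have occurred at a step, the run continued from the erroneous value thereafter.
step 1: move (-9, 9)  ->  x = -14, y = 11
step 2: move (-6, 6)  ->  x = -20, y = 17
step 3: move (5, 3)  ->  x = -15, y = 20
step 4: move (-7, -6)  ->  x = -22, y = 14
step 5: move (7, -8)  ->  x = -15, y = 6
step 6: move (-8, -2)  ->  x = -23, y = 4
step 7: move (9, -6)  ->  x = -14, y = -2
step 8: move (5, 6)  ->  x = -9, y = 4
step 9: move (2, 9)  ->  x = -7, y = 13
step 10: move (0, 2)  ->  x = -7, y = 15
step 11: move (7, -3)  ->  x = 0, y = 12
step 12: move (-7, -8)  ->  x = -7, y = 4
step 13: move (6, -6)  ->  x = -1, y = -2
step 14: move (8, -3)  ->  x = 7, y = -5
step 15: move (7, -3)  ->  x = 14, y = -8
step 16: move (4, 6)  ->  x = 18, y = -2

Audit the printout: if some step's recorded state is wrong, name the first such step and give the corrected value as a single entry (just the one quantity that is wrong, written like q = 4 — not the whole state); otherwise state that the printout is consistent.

no error

Step 1: x = -5 + (-9) = -14, y = 2 + (9) = 11 — checks out.
Step 2: x = -14 + (-6) = -20, y = 11 + (6) = 17 — verified.
Step 3: x = -20 + (5) = -15, y = 17 + (3) = 20 — confirmed correct.
Step 4: x = -15 + (-7) = -22, y = 20 + (-6) = 14 — matches.
Step 5: x = -22 + (7) = -15, y = 14 + (-8) = 6 — verified.
Step 6: x = -15 + (-8) = -23, y = 6 + (-2) = 4 — consistent with the printout.
Step 7: x = -23 + (9) = -14, y = 4 + (-6) = -2 — exactly as logged.
Step 8: x = -14 + (5) = -9, y = -2 + (6) = 4 — checks out.
Step 9: x = -9 + (2) = -7, y = 4 + (9) = 13 — same as recorded.
Step 10: x = -7 + (0) = -7, y = 13 + (2) = 15 — consistent with the printout.
Step 11: x = -7 + (7) = 0, y = 15 + (-3) = 12 — same as recorded.
Step 12: x = 0 + (-7) = -7, y = 12 + (-8) = 4 — consistent with the printout.
Step 13: x = -7 + (6) = -1, y = 4 + (-6) = -2 — exactly as logged.
Step 14: x = -1 + (8) = 7, y = -2 + (-3) = -5 — no discrepancy.
Step 15: x = 7 + (7) = 14, y = -5 + (-3) = -8 — exactly as logged.
Step 16: x = 14 + (4) = 18, y = -8 + (6) = -2 — verified.
Every step is consistent.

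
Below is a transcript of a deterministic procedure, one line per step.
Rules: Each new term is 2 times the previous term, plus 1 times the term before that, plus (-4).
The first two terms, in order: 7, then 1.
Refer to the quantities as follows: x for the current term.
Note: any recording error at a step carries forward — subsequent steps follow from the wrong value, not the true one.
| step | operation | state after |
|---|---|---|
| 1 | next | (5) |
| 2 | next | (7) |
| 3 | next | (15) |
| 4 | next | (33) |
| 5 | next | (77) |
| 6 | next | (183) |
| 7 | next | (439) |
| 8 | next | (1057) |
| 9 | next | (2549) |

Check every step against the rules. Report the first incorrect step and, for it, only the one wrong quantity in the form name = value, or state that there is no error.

step 1: x = 2*(1) + (1)*(7) + (-4) = 5 -> exactly as logged
step 2: x = 2*(5) + (1)*(1) + (-4) = 7 -> consistent with the transcript
step 3: x = 2*(7) + (1)*(5) + (-4) = 15 -> matches
step 4: x = 2*(15) + (1)*(7) + (-4) = 33 -> verified
step 5: x = 2*(33) + (1)*(15) + (-4) = 77 -> checks out
step 6: x = 2*(77) + (1)*(33) + (-4) = 183 -> consistent with the transcript
step 7: x = 2*(183) + (1)*(77) + (-4) = 439 -> verified
step 8: x = 2*(439) + (1)*(183) + (-4) = 1057 -> confirmed correct
step 9: x = 2*(1057) + (1)*(439) + (-4) = 2549 -> verified
The recomputation confirms every line.

no error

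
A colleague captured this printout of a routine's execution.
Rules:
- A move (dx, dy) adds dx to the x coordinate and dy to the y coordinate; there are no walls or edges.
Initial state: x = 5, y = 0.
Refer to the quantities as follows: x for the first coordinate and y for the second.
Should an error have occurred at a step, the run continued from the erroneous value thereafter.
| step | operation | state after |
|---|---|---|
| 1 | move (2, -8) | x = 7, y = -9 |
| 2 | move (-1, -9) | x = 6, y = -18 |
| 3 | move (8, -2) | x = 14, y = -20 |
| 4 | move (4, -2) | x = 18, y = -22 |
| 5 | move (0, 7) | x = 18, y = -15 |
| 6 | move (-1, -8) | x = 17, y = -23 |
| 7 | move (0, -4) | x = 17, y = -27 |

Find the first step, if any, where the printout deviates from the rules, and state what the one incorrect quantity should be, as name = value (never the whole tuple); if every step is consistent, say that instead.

step 1, y = -8

Recomputing the run from the initial state:
step 1: x = 7, y = -8
step 2: x = 6, y = -17
step 3: x = 14, y = -19
step 4: x = 18, y = -21
step 5: x = 18, y = -14
step 6: x = 17, y = -22
step 7: x = 17, y = -26
The first disagreement with the printout is at step 1, where the value should be y = -8.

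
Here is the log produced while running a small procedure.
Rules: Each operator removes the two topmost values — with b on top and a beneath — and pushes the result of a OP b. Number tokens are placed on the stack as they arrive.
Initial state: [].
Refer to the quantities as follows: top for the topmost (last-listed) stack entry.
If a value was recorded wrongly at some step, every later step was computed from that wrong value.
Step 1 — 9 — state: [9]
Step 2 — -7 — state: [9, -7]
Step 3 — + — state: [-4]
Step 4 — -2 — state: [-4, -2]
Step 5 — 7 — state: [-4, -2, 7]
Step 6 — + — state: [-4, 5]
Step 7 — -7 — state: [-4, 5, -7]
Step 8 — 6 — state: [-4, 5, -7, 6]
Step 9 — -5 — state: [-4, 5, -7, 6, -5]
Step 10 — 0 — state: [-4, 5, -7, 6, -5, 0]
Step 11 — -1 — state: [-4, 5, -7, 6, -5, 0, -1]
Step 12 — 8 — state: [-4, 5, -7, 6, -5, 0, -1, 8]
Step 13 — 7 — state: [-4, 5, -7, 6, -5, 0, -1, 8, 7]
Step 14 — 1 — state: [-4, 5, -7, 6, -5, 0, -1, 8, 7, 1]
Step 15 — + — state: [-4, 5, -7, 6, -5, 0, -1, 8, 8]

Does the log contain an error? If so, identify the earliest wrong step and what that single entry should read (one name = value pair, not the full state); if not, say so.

step 3, top = 2

1. push 9: top = 9 (confirmed correct)
2. push -7: top = -7 (no discrepancy)
3. 9 + -7 = 2 (the recorded entry deviates here)
Step 3 is the first one off; corrected, top = 2.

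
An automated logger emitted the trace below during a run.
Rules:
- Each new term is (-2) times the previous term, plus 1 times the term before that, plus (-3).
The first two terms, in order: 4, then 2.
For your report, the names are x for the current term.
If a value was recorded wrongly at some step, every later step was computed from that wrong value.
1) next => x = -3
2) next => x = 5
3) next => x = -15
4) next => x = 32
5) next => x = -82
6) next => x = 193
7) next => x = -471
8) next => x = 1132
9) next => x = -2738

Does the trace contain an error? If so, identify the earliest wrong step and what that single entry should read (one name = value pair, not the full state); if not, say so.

step 3, x = -16

step 1: x = -2*(2) + (1)*(4) + (-3) = -3 -> matches
step 2: x = -2*(-3) + (1)*(2) + (-3) = 5 -> confirmed correct
step 3: x = -2*(5) + (1)*(-3) + (-3) = -16 -> the trace disagrees here
So the first discrepancy is step 3, where the right value is x = -16.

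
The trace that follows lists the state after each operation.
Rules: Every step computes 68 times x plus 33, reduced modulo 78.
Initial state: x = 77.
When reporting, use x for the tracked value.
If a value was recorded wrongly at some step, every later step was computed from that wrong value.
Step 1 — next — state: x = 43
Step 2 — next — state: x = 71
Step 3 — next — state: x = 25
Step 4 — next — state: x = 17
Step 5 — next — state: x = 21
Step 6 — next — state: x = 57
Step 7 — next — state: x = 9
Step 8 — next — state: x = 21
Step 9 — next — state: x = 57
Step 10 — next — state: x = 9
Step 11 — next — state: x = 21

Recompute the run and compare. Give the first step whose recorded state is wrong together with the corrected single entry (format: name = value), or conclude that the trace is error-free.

Step 1: x = (68*77 + 33) mod 78 = 43 — matches.
Step 2: x = (68*43 + 33) mod 78 = 71 — matches.
Step 3: x = (68*71 + 33) mod 78 = 25 — consistent with the trace.
Step 4: x = (68*25 + 33) mod 78 = 17 — verified.
Step 5: x = (68*17 + 33) mod 78 = 19 — the trace disagrees here.
First incorrect step: 5; the correct value is x = 19.

step 5, x = 19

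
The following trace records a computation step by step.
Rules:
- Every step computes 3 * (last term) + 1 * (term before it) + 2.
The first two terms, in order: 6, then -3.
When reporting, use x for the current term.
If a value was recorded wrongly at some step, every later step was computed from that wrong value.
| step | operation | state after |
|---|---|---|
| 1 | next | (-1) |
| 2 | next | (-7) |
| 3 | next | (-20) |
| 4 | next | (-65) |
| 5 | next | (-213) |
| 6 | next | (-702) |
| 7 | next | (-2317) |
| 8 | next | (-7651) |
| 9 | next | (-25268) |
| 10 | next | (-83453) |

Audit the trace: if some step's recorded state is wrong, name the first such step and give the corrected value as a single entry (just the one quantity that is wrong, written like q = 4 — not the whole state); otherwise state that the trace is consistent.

Step 1: x = 3*(-3) + (1)*(6) + (2) = -1 — agrees with the trace.
Step 2: x = 3*(-1) + (1)*(-3) + (2) = -4 — the recorded entry deviates here.
First deviation found at step 2; the corrected entry is x = -4.

step 2, x = -4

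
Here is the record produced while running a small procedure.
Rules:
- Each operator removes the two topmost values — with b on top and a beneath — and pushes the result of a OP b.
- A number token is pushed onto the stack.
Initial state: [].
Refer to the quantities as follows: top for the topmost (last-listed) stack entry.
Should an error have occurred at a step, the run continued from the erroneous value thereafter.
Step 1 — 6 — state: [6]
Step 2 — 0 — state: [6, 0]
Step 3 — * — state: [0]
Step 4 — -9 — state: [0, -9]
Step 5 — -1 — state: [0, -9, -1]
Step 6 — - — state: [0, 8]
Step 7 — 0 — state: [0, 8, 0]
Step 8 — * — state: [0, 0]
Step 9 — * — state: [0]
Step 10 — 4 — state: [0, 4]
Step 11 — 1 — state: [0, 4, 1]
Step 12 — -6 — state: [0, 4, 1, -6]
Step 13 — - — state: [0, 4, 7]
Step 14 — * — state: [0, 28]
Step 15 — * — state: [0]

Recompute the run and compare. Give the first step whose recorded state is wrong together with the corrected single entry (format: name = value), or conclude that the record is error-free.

step 6, top = -8

Recomputing the run from the initial state:
step 1: [6]
step 2: [6, 0]
step 3: [0]
step 4: [0, -9]
step 5: [0, -9, -1]
step 6: [0, -8]
step 7: [0, -8, 0]
step 8: [0, 0]
step 9: [0]
step 10: [0, 4]
step 11: [0, 4, 1]
step 12: [0, 4, 1, -6]
step 13: [0, 4, 7]
step 14: [0, 28]
step 15: [0]
The first disagreement with the record is at step 6, where the value should be top = -8.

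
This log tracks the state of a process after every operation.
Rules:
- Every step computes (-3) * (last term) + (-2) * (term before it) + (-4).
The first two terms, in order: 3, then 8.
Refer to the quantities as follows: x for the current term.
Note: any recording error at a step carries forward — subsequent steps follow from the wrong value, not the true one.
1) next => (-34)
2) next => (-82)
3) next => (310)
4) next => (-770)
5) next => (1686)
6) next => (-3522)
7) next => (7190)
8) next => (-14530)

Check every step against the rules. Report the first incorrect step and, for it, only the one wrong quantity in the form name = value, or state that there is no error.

step 2, x = 82

Step 1: x = -3*(8) + (-2)*(3) + (-4) = -34 — same as recorded.
Step 2: x = -3*(-34) + (-2)*(8) + (-4) = 82 — the log has a different value.
The audit stops at step 2: the recorded entry is wrong and should be x = 82.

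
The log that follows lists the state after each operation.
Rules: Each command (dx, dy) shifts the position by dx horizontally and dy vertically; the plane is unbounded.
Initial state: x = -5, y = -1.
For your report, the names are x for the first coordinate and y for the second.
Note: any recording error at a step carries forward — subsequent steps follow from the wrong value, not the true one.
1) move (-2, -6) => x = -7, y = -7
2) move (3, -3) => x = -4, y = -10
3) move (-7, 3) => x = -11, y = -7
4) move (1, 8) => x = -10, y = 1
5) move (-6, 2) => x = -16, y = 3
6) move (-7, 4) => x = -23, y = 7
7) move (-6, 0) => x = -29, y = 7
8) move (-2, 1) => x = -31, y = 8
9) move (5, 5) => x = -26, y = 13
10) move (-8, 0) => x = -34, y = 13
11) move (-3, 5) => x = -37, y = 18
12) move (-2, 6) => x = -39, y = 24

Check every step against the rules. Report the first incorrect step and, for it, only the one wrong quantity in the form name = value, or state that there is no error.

no error

Recomputing the run from the initial state:
step 1: x = -7, y = -7
step 2: x = -4, y = -10
step 3: x = -11, y = -7
step 4: x = -10, y = 1
step 5: x = -16, y = 3
step 6: x = -23, y = 7
step 7: x = -29, y = 7
step 8: x = -31, y = 8
step 9: x = -26, y = 13
step 10: x = -34, y = 13
step 11: x = -37, y = 18
step 12: x = -39, y = 24
This matches the log at every step.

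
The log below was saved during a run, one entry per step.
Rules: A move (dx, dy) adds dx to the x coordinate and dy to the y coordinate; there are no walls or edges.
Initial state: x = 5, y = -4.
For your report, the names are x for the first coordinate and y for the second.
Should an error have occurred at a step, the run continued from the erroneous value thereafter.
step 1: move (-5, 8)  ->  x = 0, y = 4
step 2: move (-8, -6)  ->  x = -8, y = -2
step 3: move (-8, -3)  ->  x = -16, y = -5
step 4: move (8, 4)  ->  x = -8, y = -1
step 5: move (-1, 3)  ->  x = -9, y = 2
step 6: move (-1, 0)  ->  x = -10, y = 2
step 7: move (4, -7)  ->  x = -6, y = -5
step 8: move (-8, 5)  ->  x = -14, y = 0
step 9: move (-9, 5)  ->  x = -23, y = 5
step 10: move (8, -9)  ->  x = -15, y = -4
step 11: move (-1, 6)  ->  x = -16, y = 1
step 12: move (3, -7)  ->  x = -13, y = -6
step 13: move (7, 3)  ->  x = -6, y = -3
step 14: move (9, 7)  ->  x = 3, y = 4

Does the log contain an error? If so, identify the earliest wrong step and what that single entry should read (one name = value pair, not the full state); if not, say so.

step 11, y = 2

Step 1: x = 5 + (-5) = 0, y = -4 + (8) = 4 — consistent with the log.
Step 2: x = 0 + (-8) = -8, y = 4 + (-6) = -2 — exactly as logged.
Step 3: x = -8 + (-8) = -16, y = -2 + (-3) = -5 — confirmed correct.
Step 4: x = -16 + (8) = -8, y = -5 + (4) = -1 — agrees with the log.
Step 5: x = -8 + (-1) = -9, y = -1 + (3) = 2 — matches.
Step 6: x = -9 + (-1) = -10, y = 2 + (0) = 2 — matches.
Step 7: x = -10 + (4) = -6, y = 2 + (-7) = -5 — same as recorded.
Step 8: x = -6 + (-8) = -14, y = -5 + (5) = 0 — no discrepancy.
Step 9: x = -14 + (-9) = -23, y = 0 + (5) = 5 — matches.
Step 10: x = -23 + (8) = -15, y = 5 + (-9) = -4 — exactly as logged.
Step 11: x = -15 + (-1) = -16, y = -4 + (6) = 2 — this is not what the log shows.
Conclusion: step 11 carries the first error; the entry should be y = 2.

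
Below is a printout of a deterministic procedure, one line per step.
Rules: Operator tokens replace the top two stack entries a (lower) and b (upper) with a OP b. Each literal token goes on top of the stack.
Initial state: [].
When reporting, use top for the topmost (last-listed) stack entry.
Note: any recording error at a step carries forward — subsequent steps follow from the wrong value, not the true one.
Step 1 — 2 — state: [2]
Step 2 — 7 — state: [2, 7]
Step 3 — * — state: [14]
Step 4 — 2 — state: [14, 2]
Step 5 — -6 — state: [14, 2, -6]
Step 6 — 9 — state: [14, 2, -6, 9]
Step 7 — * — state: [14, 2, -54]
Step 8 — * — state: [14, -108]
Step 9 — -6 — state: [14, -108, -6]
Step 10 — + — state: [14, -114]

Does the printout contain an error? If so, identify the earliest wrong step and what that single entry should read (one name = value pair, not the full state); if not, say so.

no error

Step 1: push 2: top = 2 — agrees with the printout.
Step 2: push 7: top = 7 — agrees with the printout.
Step 3: 2 * 7 = 14 — no discrepancy.
Step 4: push 2: top = 2 — agrees with the printout.
Step 5: push -6: top = -6 — confirmed correct.
Step 6: push 9: top = 9 — matches.
Step 7: -6 * 9 = -54 — checks out.
Step 8: 2 * -54 = -108 — confirmed correct.
Step 9: push -6: top = -6 — matches.
Step 10: -108 + -6 = -114 — agrees with the printout.
All steps check out; nothing to correct.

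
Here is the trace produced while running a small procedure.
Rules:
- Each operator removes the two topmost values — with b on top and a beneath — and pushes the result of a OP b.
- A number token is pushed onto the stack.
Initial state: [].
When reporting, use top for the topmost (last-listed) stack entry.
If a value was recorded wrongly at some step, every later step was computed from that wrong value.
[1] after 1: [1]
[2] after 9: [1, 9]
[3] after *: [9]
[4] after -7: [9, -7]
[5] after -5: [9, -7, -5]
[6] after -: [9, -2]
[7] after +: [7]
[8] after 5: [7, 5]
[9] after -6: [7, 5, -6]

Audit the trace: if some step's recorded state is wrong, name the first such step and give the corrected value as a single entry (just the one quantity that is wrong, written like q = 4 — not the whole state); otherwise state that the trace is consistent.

no error

Recomputing the run from the initial state:
step 1: [1]
step 2: [1, 9]
step 3: [9]
step 4: [9, -7]
step 5: [9, -7, -5]
step 6: [9, -2]
step 7: [7]
step 8: [7, 5]
step 9: [7, 5, -6]
This matches the trace at every step.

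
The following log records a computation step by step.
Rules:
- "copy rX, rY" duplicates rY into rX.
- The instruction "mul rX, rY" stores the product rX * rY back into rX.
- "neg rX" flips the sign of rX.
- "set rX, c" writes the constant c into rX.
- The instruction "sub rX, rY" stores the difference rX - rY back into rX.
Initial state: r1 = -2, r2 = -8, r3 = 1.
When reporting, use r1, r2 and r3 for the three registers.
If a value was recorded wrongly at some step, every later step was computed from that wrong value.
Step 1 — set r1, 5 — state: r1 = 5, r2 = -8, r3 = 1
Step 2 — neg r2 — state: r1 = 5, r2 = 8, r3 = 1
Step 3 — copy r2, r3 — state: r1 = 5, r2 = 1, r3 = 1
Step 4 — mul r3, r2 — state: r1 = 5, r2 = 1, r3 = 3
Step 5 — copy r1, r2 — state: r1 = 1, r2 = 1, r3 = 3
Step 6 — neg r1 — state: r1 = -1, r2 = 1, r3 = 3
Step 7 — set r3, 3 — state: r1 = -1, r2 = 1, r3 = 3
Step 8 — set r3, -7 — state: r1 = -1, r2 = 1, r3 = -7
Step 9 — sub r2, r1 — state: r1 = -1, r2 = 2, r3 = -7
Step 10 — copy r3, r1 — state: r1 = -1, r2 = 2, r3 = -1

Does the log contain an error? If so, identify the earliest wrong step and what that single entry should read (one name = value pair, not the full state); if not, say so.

1. r1 = 5 (confirmed correct)
2. r2 = -(-8) = 8 (checks out)
3. r2 = 1 (matches)
4. r3 = 1 * 1 = 1 (first mismatch against the log)
Conclusion: step 4 carries the first error; the entry should be r3 = 1.

step 4, r3 = 1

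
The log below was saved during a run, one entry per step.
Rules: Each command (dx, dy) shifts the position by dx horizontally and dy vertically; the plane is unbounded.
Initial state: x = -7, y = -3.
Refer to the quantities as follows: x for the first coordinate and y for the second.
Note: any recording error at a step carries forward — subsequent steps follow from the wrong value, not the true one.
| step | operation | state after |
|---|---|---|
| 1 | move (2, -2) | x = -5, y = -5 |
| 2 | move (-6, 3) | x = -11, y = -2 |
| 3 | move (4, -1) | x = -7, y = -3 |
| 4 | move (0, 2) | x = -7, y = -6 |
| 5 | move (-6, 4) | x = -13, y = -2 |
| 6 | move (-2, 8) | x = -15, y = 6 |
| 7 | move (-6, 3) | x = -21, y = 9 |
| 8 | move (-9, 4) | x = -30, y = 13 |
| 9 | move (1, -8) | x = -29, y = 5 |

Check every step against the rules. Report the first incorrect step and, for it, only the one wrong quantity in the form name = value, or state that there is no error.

step 4, y = -1

Step 1: x = -7 + (2) = -5, y = -3 + (-2) = -5 — agrees with the log.
Step 2: x = -5 + (-6) = -11, y = -5 + (3) = -2 — exactly as logged.
Step 3: x = -11 + (4) = -7, y = -2 + (-1) = -3 — same as recorded.
Step 4: x = -7 + (0) = -7, y = -3 + (2) = -1 — the log disagrees here.
That makes step 4 the first incorrect line — y = -1 is what it should show.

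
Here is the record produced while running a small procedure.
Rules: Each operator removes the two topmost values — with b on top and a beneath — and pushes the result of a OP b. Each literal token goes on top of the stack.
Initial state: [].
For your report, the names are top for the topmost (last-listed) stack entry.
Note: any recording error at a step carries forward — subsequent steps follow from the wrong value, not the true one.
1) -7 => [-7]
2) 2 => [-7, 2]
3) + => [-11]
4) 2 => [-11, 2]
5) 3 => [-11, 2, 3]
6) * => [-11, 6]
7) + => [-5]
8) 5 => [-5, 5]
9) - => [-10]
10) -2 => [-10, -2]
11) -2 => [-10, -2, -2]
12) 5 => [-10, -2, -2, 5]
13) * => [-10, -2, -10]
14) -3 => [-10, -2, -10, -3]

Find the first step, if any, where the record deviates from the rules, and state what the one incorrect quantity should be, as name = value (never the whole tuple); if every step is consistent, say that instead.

step 3, top = -5

Recomputing the run from the initial state:
step 1: [-7]
step 2: [-7, 2]
step 3: [-5]
step 4: [-5, 2]
step 5: [-5, 2, 3]
step 6: [-5, 6]
step 7: [1]
step 8: [1, 5]
step 9: [-4]
step 10: [-4, -2]
step 11: [-4, -2, -2]
step 12: [-4, -2, -2, 5]
step 13: [-4, -2, -10]
step 14: [-4, -2, -10, -3]
The first disagreement with the record is at step 3, where the value should be top = -5.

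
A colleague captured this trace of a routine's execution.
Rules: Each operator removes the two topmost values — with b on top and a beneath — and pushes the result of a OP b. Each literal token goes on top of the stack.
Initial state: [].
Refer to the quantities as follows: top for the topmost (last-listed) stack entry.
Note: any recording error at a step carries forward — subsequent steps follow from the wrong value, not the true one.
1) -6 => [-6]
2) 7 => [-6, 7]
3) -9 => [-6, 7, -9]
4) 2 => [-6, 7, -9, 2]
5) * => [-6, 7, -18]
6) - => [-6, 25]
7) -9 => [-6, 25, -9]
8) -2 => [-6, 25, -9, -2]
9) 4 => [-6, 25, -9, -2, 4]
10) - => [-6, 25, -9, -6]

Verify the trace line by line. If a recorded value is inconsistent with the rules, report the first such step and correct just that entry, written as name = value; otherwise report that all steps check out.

Step 1: push -6: top = -6 — no discrepancy.
Step 2: push 7: top = 7 — confirmed correct.
Step 3: push -9: top = -9 — verified.
Step 4: push 2: top = 2 — exactly as logged.
Step 5: -9 * 2 = -18 — matches.
Step 6: 7 - -18 = 25 — same as recorded.
Step 7: push -9: top = -9 — no discrepancy.
Step 8: push -2: top = -2 — same as recorded.
Step 9: push 4: top = 4 — in agreement.
Step 10: -2 - 4 = -6 — exactly as logged.
The recomputation confirms every line.

no error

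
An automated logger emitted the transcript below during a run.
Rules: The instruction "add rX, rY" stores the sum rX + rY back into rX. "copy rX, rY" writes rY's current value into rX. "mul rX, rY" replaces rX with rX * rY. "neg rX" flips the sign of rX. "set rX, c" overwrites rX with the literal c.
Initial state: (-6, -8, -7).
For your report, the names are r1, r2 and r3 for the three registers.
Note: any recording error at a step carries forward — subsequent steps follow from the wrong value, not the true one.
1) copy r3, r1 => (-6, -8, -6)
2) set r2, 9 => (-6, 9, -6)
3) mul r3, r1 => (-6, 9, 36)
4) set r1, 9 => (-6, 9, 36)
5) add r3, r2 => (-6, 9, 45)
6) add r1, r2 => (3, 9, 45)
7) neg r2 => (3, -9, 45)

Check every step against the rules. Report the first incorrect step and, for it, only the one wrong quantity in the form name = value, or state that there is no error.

Step 1: r3 = -6 — checks out.
Step 2: r2 = 9 — consistent with the transcript.
Step 3: r3 = -6 * -6 = 36 — confirmed correct.
Step 4: r1 = 9 — the recorded entry deviates here.
The earliest wrong entry is at step 4: it should read r1 = 9.

step 4, r1 = 9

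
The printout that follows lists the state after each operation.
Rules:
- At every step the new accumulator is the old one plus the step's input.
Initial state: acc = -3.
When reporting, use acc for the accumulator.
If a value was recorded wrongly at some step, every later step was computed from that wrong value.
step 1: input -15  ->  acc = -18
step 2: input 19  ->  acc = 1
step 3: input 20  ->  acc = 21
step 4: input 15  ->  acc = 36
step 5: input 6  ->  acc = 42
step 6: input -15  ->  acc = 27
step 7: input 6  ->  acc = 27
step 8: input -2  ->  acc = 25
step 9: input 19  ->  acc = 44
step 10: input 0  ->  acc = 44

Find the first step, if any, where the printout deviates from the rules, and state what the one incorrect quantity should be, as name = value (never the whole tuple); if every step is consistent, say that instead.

step 7, acc = 33

1. acc = -3 + -15 = -18 (exactly as logged)
2. acc = -18 + 19 = 1 (agrees with the printout)
3. acc = 1 + 20 = 21 (confirmed correct)
4. acc = 21 + 15 = 36 (checks out)
5. acc = 36 + 6 = 42 (same as recorded)
6. acc = 42 + -15 = 27 (confirmed correct)
7. acc = 27 + 6 = 33 (a discrepancy with the printout)
First deviation found at step 7; the corrected entry is acc = 33.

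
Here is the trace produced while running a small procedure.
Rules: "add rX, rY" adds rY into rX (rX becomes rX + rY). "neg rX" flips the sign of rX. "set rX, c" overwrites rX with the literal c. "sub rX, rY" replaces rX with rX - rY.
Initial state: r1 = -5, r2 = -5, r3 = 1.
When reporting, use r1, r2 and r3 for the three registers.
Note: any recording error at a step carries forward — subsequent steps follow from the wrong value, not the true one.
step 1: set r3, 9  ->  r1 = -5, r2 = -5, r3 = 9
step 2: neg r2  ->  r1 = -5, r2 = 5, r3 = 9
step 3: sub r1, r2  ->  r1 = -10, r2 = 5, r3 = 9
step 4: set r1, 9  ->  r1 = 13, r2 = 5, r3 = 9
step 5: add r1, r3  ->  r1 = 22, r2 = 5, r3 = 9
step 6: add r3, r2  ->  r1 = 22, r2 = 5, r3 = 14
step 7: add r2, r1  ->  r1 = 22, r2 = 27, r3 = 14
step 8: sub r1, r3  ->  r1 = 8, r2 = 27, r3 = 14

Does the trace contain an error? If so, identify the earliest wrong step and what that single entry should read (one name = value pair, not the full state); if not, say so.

step 1: r3 = 9 -> agrees with the trace
step 2: r2 = -(-5) = 5 -> consistent with the trace
step 3: r1 = -5 - 5 = -10 -> checks out
step 4: r1 = 9 -> the trace disagrees here
The earliest wrong entry is at step 4: it should read r1 = 9.

step 4, r1 = 9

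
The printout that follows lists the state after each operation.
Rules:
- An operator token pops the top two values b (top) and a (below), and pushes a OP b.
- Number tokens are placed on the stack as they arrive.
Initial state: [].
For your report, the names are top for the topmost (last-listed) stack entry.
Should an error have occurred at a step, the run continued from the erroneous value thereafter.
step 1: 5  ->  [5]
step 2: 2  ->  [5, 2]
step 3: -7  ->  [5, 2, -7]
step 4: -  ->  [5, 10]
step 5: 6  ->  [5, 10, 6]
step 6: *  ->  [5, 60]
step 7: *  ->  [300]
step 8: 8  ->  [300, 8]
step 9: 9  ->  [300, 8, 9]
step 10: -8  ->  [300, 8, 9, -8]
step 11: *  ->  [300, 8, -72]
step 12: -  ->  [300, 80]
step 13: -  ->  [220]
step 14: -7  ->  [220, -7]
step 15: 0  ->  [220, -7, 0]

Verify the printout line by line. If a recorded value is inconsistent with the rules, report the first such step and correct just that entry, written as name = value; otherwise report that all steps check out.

step 4, top = 9

1. push 5: top = 5 (exactly as logged)
2. push 2: top = 2 (no discrepancy)
3. push -7: top = -7 (verified)
4. 2 - -7 = 9 (this is not what the printout shows)
The earliest wrong entry is at step 4: it should read top = 9.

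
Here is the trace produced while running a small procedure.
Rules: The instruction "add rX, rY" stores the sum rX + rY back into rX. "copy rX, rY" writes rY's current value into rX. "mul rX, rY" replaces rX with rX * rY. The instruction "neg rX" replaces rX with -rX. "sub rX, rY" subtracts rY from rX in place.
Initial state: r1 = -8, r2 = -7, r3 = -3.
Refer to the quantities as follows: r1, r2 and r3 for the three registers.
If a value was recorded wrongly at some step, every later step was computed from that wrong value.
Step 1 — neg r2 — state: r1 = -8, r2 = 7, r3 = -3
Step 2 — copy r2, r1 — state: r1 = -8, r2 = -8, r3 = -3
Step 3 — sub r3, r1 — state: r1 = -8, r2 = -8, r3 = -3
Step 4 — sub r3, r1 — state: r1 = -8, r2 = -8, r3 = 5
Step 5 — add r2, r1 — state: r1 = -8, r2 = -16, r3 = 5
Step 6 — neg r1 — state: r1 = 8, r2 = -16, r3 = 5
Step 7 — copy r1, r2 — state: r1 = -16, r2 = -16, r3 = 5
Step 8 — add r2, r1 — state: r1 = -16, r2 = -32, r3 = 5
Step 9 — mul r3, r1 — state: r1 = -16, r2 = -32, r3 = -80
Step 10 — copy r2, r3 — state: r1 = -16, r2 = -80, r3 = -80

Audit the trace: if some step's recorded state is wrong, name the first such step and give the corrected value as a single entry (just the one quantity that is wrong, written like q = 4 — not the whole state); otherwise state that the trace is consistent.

Recomputing the run from the initial state:
step 1: r1 = -8, r2 = 7, r3 = -3
step 2: r1 = -8, r2 = -8, r3 = -3
step 3: r1 = -8, r2 = -8, r3 = 5
step 4: r1 = -8, r2 = -8, r3 = 13
step 5: r1 = -8, r2 = -16, r3 = 13
step 6: r1 = 8, r2 = -16, r3 = 13
step 7: r1 = -16, r2 = -16, r3 = 13
step 8: r1 = -16, r2 = -32, r3 = 13
step 9: r1 = -16, r2 = -32, r3 = -208
step 10: r1 = -16, r2 = -208, r3 = -208
The first disagreement with the trace is at step 3, where the value should be r3 = 5.

step 3, r3 = 5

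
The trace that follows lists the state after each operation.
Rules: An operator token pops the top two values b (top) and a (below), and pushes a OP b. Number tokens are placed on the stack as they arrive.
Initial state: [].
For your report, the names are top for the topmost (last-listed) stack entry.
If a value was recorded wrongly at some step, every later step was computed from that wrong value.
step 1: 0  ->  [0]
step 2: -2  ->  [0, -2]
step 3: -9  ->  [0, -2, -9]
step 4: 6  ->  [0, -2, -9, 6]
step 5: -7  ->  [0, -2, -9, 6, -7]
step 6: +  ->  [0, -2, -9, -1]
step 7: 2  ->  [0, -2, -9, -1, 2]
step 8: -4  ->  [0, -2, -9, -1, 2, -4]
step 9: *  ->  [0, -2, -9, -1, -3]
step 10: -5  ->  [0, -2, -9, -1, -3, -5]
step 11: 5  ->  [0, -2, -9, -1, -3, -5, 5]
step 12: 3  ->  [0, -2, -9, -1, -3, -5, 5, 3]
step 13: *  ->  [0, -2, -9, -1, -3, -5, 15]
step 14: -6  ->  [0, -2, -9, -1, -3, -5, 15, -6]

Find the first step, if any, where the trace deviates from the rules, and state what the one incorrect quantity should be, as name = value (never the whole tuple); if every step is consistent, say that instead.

step 1: push 0: top = 0 -> in agreement
step 2: push -2: top = -2 -> matches
step 3: push -9: top = -9 -> exactly as logged
step 4: push 6: top = 6 -> consistent with the trace
step 5: push -7: top = -7 -> agrees with the trace
step 6: 6 + -7 = -1 -> matches
step 7: push 2: top = 2 -> consistent with the trace
step 8: push -4: top = -4 -> same as recorded
step 9: 2 * -4 = -8 -> the entry is off here
That makes step 9 the first incorrect line — top = -8 is what it should show.

step 9, top = -8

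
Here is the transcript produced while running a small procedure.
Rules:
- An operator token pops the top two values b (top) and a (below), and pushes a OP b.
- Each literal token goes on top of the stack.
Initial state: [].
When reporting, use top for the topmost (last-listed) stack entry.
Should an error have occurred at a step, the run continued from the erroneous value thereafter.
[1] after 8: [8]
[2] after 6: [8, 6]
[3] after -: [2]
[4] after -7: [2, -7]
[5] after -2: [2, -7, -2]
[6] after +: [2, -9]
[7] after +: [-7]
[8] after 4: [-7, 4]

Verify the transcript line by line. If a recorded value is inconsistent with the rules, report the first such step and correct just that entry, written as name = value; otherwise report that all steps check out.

no error

step 1: push 8: top = 8 -> verified
step 2: push 6: top = 6 -> no discrepancy
step 3: 8 - 6 = 2 -> checks out
step 4: push -7: top = -7 -> no discrepancy
step 5: push -2: top = -2 -> checks out
step 6: -7 + -2 = -9 -> no discrepancy
step 7: 2 + -9 = -7 -> matches
step 8: push 4: top = 4 -> consistent with the transcript
Every step is consistent.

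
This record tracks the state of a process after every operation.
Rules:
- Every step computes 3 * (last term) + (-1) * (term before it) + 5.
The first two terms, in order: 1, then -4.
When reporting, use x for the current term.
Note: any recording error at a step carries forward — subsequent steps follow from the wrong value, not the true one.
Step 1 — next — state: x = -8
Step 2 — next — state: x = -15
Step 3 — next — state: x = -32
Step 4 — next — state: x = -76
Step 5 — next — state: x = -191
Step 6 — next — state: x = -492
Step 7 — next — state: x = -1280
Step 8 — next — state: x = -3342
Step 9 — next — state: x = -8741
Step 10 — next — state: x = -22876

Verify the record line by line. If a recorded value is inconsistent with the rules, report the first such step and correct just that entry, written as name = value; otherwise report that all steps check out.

Recomputing the run from the initial state:
step 1: x = -8
step 2: x = -15
step 3: x = -32
step 4: x = -76
step 5: x = -191
step 6: x = -492
step 7: x = -1280
step 8: x = -3343
step 9: x = -8744
step 10: x = -22884
The first disagreement with the record is at step 8, where the value should be x = -3343.

step 8, x = -3343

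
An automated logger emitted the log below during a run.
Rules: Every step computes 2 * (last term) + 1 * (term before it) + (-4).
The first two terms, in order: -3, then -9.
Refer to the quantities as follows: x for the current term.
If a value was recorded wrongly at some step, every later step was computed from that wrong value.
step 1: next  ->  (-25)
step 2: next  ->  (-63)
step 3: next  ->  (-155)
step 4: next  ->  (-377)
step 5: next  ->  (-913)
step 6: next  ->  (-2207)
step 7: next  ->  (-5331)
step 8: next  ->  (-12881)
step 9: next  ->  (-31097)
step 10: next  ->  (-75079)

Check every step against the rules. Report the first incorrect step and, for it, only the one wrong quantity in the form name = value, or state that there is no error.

step 1: x = 2*(-9) + (1)*(-3) + (-4) = -25 -> agrees with the log
step 2: x = 2*(-25) + (1)*(-9) + (-4) = -63 -> in agreement
step 3: x = 2*(-63) + (1)*(-25) + (-4) = -155 -> exactly as logged
step 4: x = 2*(-155) + (1)*(-63) + (-4) = -377 -> matches
step 5: x = 2*(-377) + (1)*(-155) + (-4) = -913 -> agrees with the log
step 6: x = 2*(-913) + (1)*(-377) + (-4) = -2207 -> consistent with the log
step 7: x = 2*(-2207) + (1)*(-913) + (-4) = -5331 -> verified
step 8: x = 2*(-5331) + (1)*(-2207) + (-4) = -12873 -> the recorded entry deviates here
First incorrect step: 8; the correct value is x = -12873.

step 8, x = -12873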